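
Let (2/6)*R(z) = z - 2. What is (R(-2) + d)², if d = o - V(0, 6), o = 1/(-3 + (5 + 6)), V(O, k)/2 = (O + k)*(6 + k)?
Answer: 1555009/64 ≈ 24297.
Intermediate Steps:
V(O, k) = 2*(6 + k)*(O + k) (V(O, k) = 2*((O + k)*(6 + k)) = 2*((6 + k)*(O + k)) = 2*(6 + k)*(O + k))
o = ⅛ (o = 1/(-3 + 11) = 1/8 = ⅛ ≈ 0.12500)
R(z) = -6 + 3*z (R(z) = 3*(z - 2) = 3*(-2 + z) = -6 + 3*z)
d = -1151/8 (d = ⅛ - (2*6² + 12*0 + 12*6 + 2*0*6) = ⅛ - (2*36 + 0 + 72 + 0) = ⅛ - (72 + 0 + 72 + 0) = ⅛ - 1*144 = ⅛ - 144 = -1151/8 ≈ -143.88)
(R(-2) + d)² = ((-6 + 3*(-2)) - 1151/8)² = ((-6 - 6) - 1151/8)² = (-12 - 1151/8)² = (-1247/8)² = 1555009/64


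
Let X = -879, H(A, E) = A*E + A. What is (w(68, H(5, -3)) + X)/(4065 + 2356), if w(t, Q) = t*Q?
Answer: -1559/6421 ≈ -0.24280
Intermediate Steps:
H(A, E) = A + A*E
w(t, Q) = Q*t
(w(68, H(5, -3)) + X)/(4065 + 2356) = ((5*(1 - 3))*68 - 879)/(4065 + 2356) = ((5*(-2))*68 - 879)/6421 = (-10*68 - 879)*(1/6421) = (-680 - 879)*(1/6421) = -1559*1/6421 = -1559/6421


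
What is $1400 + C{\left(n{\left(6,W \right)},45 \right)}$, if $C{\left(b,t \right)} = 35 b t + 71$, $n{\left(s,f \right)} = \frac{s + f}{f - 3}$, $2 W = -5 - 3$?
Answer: $1021$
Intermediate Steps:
$W = -4$ ($W = \frac{-5 - 3}{2} = \frac{1}{2} \left(-8\right) = -4$)
$n{\left(s,f \right)} = \frac{f + s}{-3 + f}$
$C{\left(b,t \right)} = 71 + 35 b t$ ($C{\left(b,t \right)} = 35 b t + 71 = 71 + 35 b t$)
$1400 + C{\left(n{\left(6,W \right)},45 \right)} = 1400 + \left(71 + 35 \frac{-4 + 6}{-3 - 4} \cdot 45\right) = 1400 + \left(71 + 35 \frac{1}{-7} \cdot 2 \cdot 45\right) = 1400 + \left(71 + 35 \left(\left(- \frac{1}{7}\right) 2\right) 45\right) = 1400 + \left(71 + 35 \left(- \frac{2}{7}\right) 45\right) = 1400 + \left(71 - 450\right) = 1400 - 379 = 1021$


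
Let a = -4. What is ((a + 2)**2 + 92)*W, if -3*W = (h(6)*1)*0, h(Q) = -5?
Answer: 0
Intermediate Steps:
W = 0 (W = -(-5*1)*0/3 = -(-5)*0/3 = -1/3*0 = 0)
((a + 2)**2 + 92)*W = ((-4 + 2)**2 + 92)*0 = ((-2)**2 + 92)*0 = (4 + 92)*0 = 96*0 = 0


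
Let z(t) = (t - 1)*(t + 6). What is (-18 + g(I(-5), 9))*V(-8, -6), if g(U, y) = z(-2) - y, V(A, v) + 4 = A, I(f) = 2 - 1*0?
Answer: 468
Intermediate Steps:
I(f) = 2 (I(f) = 2 + 0 = 2)
V(A, v) = -4 + A
z(t) = (-1 + t)*(6 + t)
g(U, y) = -12 - y (g(U, y) = (-6 + (-2)**2 + 5*(-2)) - y = (-6 + 4 - 10) - y = -12 - y)
(-18 + g(I(-5), 9))*V(-8, -6) = (-18 + (-12 - 1*9))*(-4 - 8) = (-18 + (-12 - 9))*(-12) = (-18 - 21)*(-12) = -39*(-12) = 468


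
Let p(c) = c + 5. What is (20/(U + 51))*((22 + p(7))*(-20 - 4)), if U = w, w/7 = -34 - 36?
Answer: 16320/439 ≈ 37.175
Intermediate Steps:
p(c) = 5 + c
w = -490 (w = 7*(-34 - 36) = 7*(-70) = -490)
U = -490
(20/(U + 51))*((22 + p(7))*(-20 - 4)) = (20/(-490 + 51))*((22 + (5 + 7))*(-20 - 4)) = (20/(-439))*((22 + 12)*(-24)) = (-1/439*20)*(34*(-24)) = -20/439*(-816) = 16320/439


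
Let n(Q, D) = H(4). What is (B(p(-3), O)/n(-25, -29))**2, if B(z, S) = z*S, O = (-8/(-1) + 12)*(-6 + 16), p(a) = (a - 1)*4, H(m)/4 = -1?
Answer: 640000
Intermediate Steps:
H(m) = -4 (H(m) = 4*(-1) = -4)
n(Q, D) = -4
p(a) = -4 + 4*a (p(a) = (-1 + a)*4 = -4 + 4*a)
O = 200 (O = (-8*(-1) + 12)*10 = (8 + 12)*10 = 20*10 = 200)
B(z, S) = S*z
(B(p(-3), O)/n(-25, -29))**2 = ((200*(-4 + 4*(-3)))/(-4))**2 = ((200*(-4 - 12))*(-1/4))**2 = ((200*(-16))*(-1/4))**2 = (-3200*(-1/4))**2 = 800**2 = 640000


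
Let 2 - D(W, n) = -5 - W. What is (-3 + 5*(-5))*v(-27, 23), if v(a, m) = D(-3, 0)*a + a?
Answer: 3780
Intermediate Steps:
D(W, n) = 7 + W (D(W, n) = 2 - (-5 - W) = 2 + (5 + W) = 7 + W)
v(a, m) = 5*a (v(a, m) = (7 - 3)*a + a = 4*a + a = 5*a)
(-3 + 5*(-5))*v(-27, 23) = (-3 + 5*(-5))*(5*(-27)) = (-3 - 25)*(-135) = -28*(-135) = 3780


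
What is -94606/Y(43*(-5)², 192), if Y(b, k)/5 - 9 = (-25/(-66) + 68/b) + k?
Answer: -1342459140/14292313 ≈ -93.929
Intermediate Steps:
Y(b, k) = 3095/66 + 5*k + 340/b (Y(b, k) = 45 + 5*((-25/(-66) + 68/b) + k) = 45 + 5*((-25*(-1/66) + 68/b) + k) = 45 + 5*((25/66 + 68/b) + k) = 45 + 5*(25/66 + k + 68/b) = 45 + (125/66 + 5*k + 340/b) = 3095/66 + 5*k + 340/b)
-94606/Y(43*(-5)², 192) = -94606/(3095/66 + 5*192 + 340/((43*(-5)²))) = -94606/(3095/66 + 960 + 340/((43*25))) = -94606/(3095/66 + 960 + 340/1075) = -94606/(3095/66 + 960 + 340*(1/1075)) = -94606/(3095/66 + 960 + 68/215) = -94606/14292313/14190 = -94606*14190/14292313 = -1342459140/14292313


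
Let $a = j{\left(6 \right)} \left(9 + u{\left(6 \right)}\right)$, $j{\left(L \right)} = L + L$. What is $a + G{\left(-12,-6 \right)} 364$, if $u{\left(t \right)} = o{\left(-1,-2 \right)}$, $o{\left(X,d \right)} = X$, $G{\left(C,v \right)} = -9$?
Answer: $-3180$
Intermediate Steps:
$u{\left(t \right)} = -1$
$j{\left(L \right)} = 2 L$
$a = 96$ ($a = 2 \cdot 6 \left(9 - 1\right) = 12 \cdot 8 = 96$)
$a + G{\left(-12,-6 \right)} 364 = 96 - 3276 = -3180$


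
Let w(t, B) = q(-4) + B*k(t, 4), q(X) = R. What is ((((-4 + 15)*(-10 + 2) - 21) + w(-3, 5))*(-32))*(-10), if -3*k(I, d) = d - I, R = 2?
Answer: -113920/3 ≈ -37973.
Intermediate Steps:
q(X) = 2
k(I, d) = -d/3 + I/3 (k(I, d) = -(d - I)/3 = -d/3 + I/3)
w(t, B) = 2 + B*(-4/3 + t/3) (w(t, B) = 2 + B*(-⅓*4 + t/3) = 2 + B*(-4/3 + t/3))
((((-4 + 15)*(-10 + 2) - 21) + w(-3, 5))*(-32))*(-10) = ((((-4 + 15)*(-10 + 2) - 21) + (2 + (⅓)*5*(-4 - 3)))*(-32))*(-10) = (((11*(-8) - 21) + (2 + (⅓)*5*(-7)))*(-32))*(-10) = (((-88 - 21) + (2 - 35/3))*(-32))*(-10) = ((-109 - 29/3)*(-32))*(-10) = -356/3*(-32)*(-10) = (11392/3)*(-10) = -113920/3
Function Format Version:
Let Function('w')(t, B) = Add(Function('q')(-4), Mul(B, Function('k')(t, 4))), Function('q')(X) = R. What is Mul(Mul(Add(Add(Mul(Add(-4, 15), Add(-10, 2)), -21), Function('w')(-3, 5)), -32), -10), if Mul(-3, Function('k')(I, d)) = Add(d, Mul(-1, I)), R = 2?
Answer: Rational(-113920, 3) ≈ -37973.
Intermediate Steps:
Function('q')(X) = 2
Function('k')(I, d) = Add(Mul(Rational(-1, 3), d), Mul(Rational(1, 3), I)) (Function('k')(I, d) = Mul(Rational(-1, 3), Add(d, Mul(-1, I))) = Add(Mul(Rational(-1, 3), d), Mul(Rational(1, 3), I)))
Function('w')(t, B) = Add(2, Mul(B, Add(Rational(-4, 3), Mul(Rational(1, 3), t)))) (Function('w')(t, B) = Add(2, Mul(B, Add(Mul(Rational(-1, 3), 4), Mul(Rational(1, 3), t)))) = Add(2, Mul(B, Add(Rational(-4, 3), Mul(Rational(1, 3), t)))))
Mul(Mul(Add(Add(Mul(Add(-4, 15), Add(-10, 2)), -21), Function('w')(-3, 5)), -32), -10) = Mul(Mul(Add(Add(Mul(Add(-4, 15), Add(-10, 2)), -21), Add(2, Mul(Rational(1, 3), 5, Add(-4, -3)))), -32), -10) = Mul(Mul(Add(Add(Mul(11, -8), -21), Add(2, Mul(Rational(1, 3), 5, -7))), -32), -10) = Mul(Mul(Add(Add(-88, -21), Add(2, Rational(-35, 3))), -32), -10) = Mul(Mul(Add(-109, Rational(-29, 3)), -32), -10) = Mul(Mul(Rational(-356, 3), -32), -10) = Mul(Rational(11392, 3), -10) = Rational(-113920, 3)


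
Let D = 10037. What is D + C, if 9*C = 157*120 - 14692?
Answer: 94481/9 ≈ 10498.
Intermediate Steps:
C = 4148/9 (C = (157*120 - 14692)/9 = (18840 - 14692)/9 = (1/9)*4148 = 4148/9 ≈ 460.89)
D + C = 10037 + 4148/9 = 94481/9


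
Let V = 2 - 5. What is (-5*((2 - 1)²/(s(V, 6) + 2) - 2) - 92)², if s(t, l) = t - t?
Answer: 28561/4 ≈ 7140.3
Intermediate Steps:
V = -3
s(t, l) = 0
(-5*((2 - 1)²/(s(V, 6) + 2) - 2) - 92)² = (-5*((2 - 1)²/(0 + 2) - 2) - 92)² = (-5*(1²/2 - 2) - 92)² = (-5*(1*(½) - 2) - 92)² = (-5*(½ - 2) - 92)² = (-5*(-3/2) - 92)² = (15/2 - 92)² = (-169/2)² = 28561/4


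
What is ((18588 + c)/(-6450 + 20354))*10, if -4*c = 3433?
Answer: 354595/27808 ≈ 12.752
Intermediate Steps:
c = -3433/4 (c = -1/4*3433 = -3433/4 ≈ -858.25)
((18588 + c)/(-6450 + 20354))*10 = ((18588 - 3433/4)/(-6450 + 20354))*10 = ((70919/4)/13904)*10 = ((70919/4)*(1/13904))*10 = (70919/55616)*10 = 354595/27808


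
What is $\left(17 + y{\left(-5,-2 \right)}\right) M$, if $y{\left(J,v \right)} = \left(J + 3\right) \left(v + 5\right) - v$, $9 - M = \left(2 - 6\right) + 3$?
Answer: $130$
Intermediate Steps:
$M = 10$ ($M = 9 - \left(\left(2 - 6\right) + 3\right) = 9 - \left(-4 + 3\right) = 9 - -1 = 9 + 1 = 10$)
$y{\left(J,v \right)} = - v + \left(3 + J\right) \left(5 + v\right)$ ($y{\left(J,v \right)} = \left(3 + J\right) \left(5 + v\right) - v = - v + \left(3 + J\right) \left(5 + v\right)$)
$\left(17 + y{\left(-5,-2 \right)}\right) M = \left(17 + \left(15 + 2 \left(-2\right) + 5 \left(-5\right) - -10\right)\right) 10 = \left(17 + \left(15 - 4 - 25 + 10\right)\right) 10 = \left(17 - 4\right) 10 = 13 \cdot 10 = 130$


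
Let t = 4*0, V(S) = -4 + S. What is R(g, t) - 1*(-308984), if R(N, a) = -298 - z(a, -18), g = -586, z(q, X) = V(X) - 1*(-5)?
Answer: 308703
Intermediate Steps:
t = 0
z(q, X) = 1 + X (z(q, X) = (-4 + X) - 1*(-5) = (-4 + X) + 5 = 1 + X)
R(N, a) = -281 (R(N, a) = -298 - (1 - 18) = -298 - 1*(-17) = -298 + 17 = -281)
R(g, t) - 1*(-308984) = -281 - 1*(-308984) = -281 + 308984 = 308703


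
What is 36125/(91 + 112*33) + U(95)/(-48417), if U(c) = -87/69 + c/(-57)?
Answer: 120686189599/12651507351 ≈ 9.5393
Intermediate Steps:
U(c) = -29/23 - c/57 (U(c) = -87*1/69 + c*(-1/57) = -29/23 - c/57)
36125/(91 + 112*33) + U(95)/(-48417) = 36125/(91 + 112*33) + (-29/23 - 1/57*95)/(-48417) = 36125/(91 + 3696) + (-29/23 - 5/3)*(-1/48417) = 36125/3787 - 202/69*(-1/48417) = 36125*(1/3787) + 202/3340773 = 36125/3787 + 202/3340773 = 120686189599/12651507351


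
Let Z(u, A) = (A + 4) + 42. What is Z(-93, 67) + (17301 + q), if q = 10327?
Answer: 27741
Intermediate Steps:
Z(u, A) = 46 + A (Z(u, A) = (4 + A) + 42 = 46 + A)
Z(-93, 67) + (17301 + q) = (46 + 67) + (17301 + 10327) = 113 + 27628 = 27741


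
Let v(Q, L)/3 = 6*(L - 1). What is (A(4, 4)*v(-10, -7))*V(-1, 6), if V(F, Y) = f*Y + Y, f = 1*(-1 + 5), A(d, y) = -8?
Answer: 34560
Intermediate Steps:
v(Q, L) = -18 + 18*L (v(Q, L) = 3*(6*(L - 1)) = 3*(6*(-1 + L)) = 3*(-6 + 6*L) = -18 + 18*L)
f = 4 (f = 1*4 = 4)
V(F, Y) = 5*Y (V(F, Y) = 4*Y + Y = 5*Y)
(A(4, 4)*v(-10, -7))*V(-1, 6) = (-8*(-18 + 18*(-7)))*(5*6) = -8*(-18 - 126)*30 = -8*(-144)*30 = 1152*30 = 34560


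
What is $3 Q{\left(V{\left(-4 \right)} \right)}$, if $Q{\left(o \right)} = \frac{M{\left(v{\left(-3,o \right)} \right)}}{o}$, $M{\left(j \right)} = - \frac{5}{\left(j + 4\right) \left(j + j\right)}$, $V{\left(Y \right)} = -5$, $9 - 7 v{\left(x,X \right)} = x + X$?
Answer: $\frac{49}{510} \approx 0.096078$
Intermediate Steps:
$v{\left(x,X \right)} = \frac{9}{7} - \frac{X}{7} - \frac{x}{7}$ ($v{\left(x,X \right)} = \frac{9}{7} - \frac{x + X}{7} = \frac{9}{7} - \frac{X + x}{7} = \frac{9}{7} - \left(\frac{X}{7} + \frac{x}{7}\right) = \frac{9}{7} - \frac{X}{7} - \frac{x}{7}$)
$M{\left(j \right)} = - \frac{5}{2 j \left(4 + j\right)}$ ($M{\left(j \right)} = - \frac{5}{\left(4 + j\right) 2 j} = - \frac{5}{2 j \left(4 + j\right)}$)
$Q{\left(o \right)} = - \frac{5}{2 o \left(\frac{12}{7} - \frac{o}{7}\right) \left(\frac{40}{7} - \frac{o}{7}\right)}$ ($Q{\left(o \right)} = \frac{\left(- \frac{5}{2}\right) \frac{1}{\frac{9}{7} - \frac{o}{7} - - \frac{3}{7}} \frac{1}{4 - \left(- \frac{12}{7} + \frac{o}{7}\right)}}{o} = \frac{\left(- \frac{5}{2}\right) \frac{1}{\frac{9}{7} - \frac{o}{7} + \frac{3}{7}} \frac{1}{4 + \left(\frac{9}{7} - \frac{o}{7} + \frac{3}{7}\right)}}{o} = \frac{\left(- \frac{5}{2}\right) \frac{1}{\frac{12}{7} - \frac{o}{7}} \frac{1}{4 - \left(- \frac{12}{7} + \frac{o}{7}\right)}}{o} = \frac{\left(- \frac{5}{2}\right) \frac{1}{\frac{12}{7} - \frac{o}{7}} \frac{1}{\frac{40}{7} - \frac{o}{7}}}{o} = - \frac{5}{2 o \left(\frac{12}{7} - \frac{o}{7}\right) \left(\frac{40}{7} - \frac{o}{7}\right)}$)
$3 Q{\left(V{\left(-4 \right)} \right)} = 3 \left(- \frac{245}{2 \left(-5\right) \left(-40 - 5\right) \left(-12 - 5\right)}\right) = 3 \left(\left(- \frac{245}{2}\right) \left(- \frac{1}{5}\right) \frac{1}{-45} \frac{1}{-17}\right) = 3 \left(\left(- \frac{245}{2}\right) \left(- \frac{1}{5}\right) \left(- \frac{1}{45}\right) \left(- \frac{1}{17}\right)\right) = 3 \cdot \frac{49}{1530} = \frac{49}{510}$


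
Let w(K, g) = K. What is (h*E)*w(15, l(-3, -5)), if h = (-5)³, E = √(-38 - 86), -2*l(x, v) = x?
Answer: -3750*I*√31 ≈ -20879.0*I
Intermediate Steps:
l(x, v) = -x/2
E = 2*I*√31 (E = √(-124) = 2*I*√31 ≈ 11.136*I)
h = -125
(h*E)*w(15, l(-3, -5)) = -250*I*√31*15 = -3750*I*√31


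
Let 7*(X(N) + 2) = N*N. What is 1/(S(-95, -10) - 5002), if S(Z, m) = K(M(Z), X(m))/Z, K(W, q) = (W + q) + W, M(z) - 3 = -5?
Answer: -665/3326388 ≈ -0.00019992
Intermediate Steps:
M(z) = -2 (M(z) = 3 - 5 = -2)
X(N) = -2 + N**2/7 (X(N) = -2 + (N*N)/7 = -2 + N**2/7)
K(W, q) = q + 2*W
S(Z, m) = (-6 + m**2/7)/Z (S(Z, m) = ((-2 + m**2/7) + 2*(-2))/Z = ((-2 + m**2/7) - 4)/Z = (-6 + m**2/7)/Z)
1/(S(-95, -10) - 5002) = 1/((1/7)*(-42 + (-10)**2)/(-95) - 5002) = 1/((1/7)*(-1/95)*(-42 + 100) - 5002) = 1/((1/7)*(-1/95)*58 - 5002) = 1/(-58/665 - 5002) = 1/(-3326388/665) = -665/3326388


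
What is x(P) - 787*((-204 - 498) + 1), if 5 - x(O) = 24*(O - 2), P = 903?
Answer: 530068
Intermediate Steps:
x(O) = 53 - 24*O (x(O) = 5 - 24*(O - 2) = 5 - 24*(-2 + O) = 5 - (-48 + 24*O) = 5 + (48 - 24*O) = 53 - 24*O)
x(P) - 787*((-204 - 498) + 1) = (53 - 24*903) - 787*((-204 - 498) + 1) = (53 - 21672) - 787*(-702 + 1) = -21619 - 787*(-701) = -21619 - 1*(-551687) = -21619 + 551687 = 530068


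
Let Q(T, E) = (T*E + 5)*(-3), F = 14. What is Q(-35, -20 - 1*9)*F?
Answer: -42840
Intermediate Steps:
Q(T, E) = -15 - 3*E*T (Q(T, E) = (E*T + 5)*(-3) = (5 + E*T)*(-3) = -15 - 3*E*T)
Q(-35, -20 - 1*9)*F = (-15 - 3*(-20 - 1*9)*(-35))*14 = (-15 - 3*(-20 - 9)*(-35))*14 = (-15 - 3*(-29)*(-35))*14 = (-15 - 3045)*14 = -3060*14 = -42840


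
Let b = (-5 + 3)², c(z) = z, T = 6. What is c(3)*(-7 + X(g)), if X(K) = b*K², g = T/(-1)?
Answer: 411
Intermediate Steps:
b = 4 (b = (-2)² = 4)
g = -6 (g = 6/(-1) = 6*(-1) = -6)
X(K) = 4*K²
c(3)*(-7 + X(g)) = 3*(-7 + 4*(-6)²) = 3*(-7 + 4*36) = 3*(-7 + 144) = 3*137 = 411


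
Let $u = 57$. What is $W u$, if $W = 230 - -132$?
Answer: $20634$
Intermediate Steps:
$W = 362$ ($W = 230 + 132 = 362$)
$W u = 362 \cdot 57 = 20634$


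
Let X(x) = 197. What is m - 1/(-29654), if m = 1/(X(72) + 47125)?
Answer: 19244/350821647 ≈ 5.4854e-5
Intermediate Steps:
m = 1/47322 (m = 1/(197 + 47125) = 1/47322 ≈ 2.1132e-5)
m - 1/(-29654) = 1/47322 - 1/(-29654) = 1/47322 - 1*(-1/29654) = 1/47322 + 1/29654 = 19244/350821647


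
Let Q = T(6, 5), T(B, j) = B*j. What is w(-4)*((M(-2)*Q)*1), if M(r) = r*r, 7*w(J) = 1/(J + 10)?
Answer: 20/7 ≈ 2.8571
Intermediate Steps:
Q = 30 (Q = 6*5 = 30)
w(J) = 1/(7*(10 + J)) (w(J) = 1/(7*(J + 10)) = 1/(7*(10 + J)))
M(r) = r**2
w(-4)*((M(-2)*Q)*1) = (1/(7*(10 - 4)))*(((-2)**2*30)*1) = ((1/7)/6)*((4*30)*1) = ((1/7)*(1/6))*(120*1) = (1/42)*120 = 20/7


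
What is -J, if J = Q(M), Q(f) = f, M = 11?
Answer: -11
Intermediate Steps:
J = 11
-J = -1*11 = -11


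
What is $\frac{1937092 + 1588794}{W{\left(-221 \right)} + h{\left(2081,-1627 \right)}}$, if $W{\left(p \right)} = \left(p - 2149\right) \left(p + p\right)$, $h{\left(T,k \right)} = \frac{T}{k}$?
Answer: $\frac{5736616522}{1704345499} \approx 3.3659$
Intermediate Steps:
$W{\left(p \right)} = 2 p \left(-2149 + p\right)$ ($W{\left(p \right)} = \left(-2149 + p\right) 2 p = 2 p \left(-2149 + p\right)$)
$\frac{1937092 + 1588794}{W{\left(-221 \right)} + h{\left(2081,-1627 \right)}} = \frac{1937092 + 1588794}{2 \left(-221\right) \left(-2149 - 221\right) + \frac{2081}{-1627}} = \frac{3525886}{2 \left(-221\right) \left(-2370\right) + 2081 \left(- \frac{1}{1627}\right)} = \frac{3525886}{1047540 - \frac{2081}{1627}} = \frac{3525886}{\frac{1704345499}{1627}} = 3525886 \cdot \frac{1627}{1704345499} = \frac{5736616522}{1704345499}$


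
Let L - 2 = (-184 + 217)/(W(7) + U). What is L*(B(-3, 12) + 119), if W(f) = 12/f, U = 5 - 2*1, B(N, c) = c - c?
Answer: 1071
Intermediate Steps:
B(N, c) = 0
U = 3 (U = 5 - 2 = 3)
L = 9 (L = 2 + (-184 + 217)/(12/7 + 3) = 2 + 33/(12*(⅐) + 3) = 2 + 33/(12/7 + 3) = 2 + 33/(33/7) = 2 + 33*(7/33) = 2 + 7 = 9)
L*(B(-3, 12) + 119) = 9*(0 + 119) = 9*119 = 1071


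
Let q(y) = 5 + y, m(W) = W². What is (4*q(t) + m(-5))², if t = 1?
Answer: 2401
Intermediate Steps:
(4*q(t) + m(-5))² = (4*(5 + 1) + (-5)²)² = (4*6 + 25)² = (24 + 25)² = 49² = 2401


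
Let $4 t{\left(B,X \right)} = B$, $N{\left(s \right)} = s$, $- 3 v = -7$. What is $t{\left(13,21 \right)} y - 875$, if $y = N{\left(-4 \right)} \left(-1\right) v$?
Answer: $- \frac{2534}{3} \approx -844.67$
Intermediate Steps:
$v = \frac{7}{3}$ ($v = \left(- \frac{1}{3}\right) \left(-7\right) = \frac{7}{3} \approx 2.3333$)
$t{\left(B,X \right)} = \frac{B}{4}$
$y = \frac{28}{3}$ ($y = \left(-4\right) \left(-1\right) \frac{7}{3} = 4 \cdot \frac{7}{3} = \frac{28}{3} \approx 9.3333$)
$t{\left(13,21 \right)} y - 875 = \frac{1}{4} \cdot 13 \cdot \frac{28}{3} - 875 = \frac{13}{4} \cdot \frac{28}{3} - 875 = \frac{91}{3} - 875 = - \frac{2534}{3}$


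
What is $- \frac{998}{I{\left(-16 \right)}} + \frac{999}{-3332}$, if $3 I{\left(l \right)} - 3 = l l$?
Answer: $- \frac{1462107}{123284} \approx -11.86$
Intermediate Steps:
$I{\left(l \right)} = 1 + \frac{l^{2}}{3}$ ($I{\left(l \right)} = 1 + \frac{l l}{3} = 1 + \frac{l^{2}}{3}$)
$- \frac{998}{I{\left(-16 \right)}} + \frac{999}{-3332} = - \frac{998}{1 + \frac{\left(-16\right)^{2}}{3}} + \frac{999}{-3332} = - \frac{998}{1 + \frac{1}{3} \cdot 256} + 999 \left(- \frac{1}{3332}\right) = - \frac{998}{1 + \frac{256}{3}} - \frac{999}{3332} = - \frac{998}{\frac{259}{3}} - \frac{999}{3332} = \left(-998\right) \frac{3}{259} - \frac{999}{3332} = - \frac{2994}{259} - \frac{999}{3332} = - \frac{1462107}{123284}$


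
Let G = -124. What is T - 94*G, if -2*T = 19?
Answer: 23293/2 ≈ 11647.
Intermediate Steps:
T = -19/2 (T = -½*19 = -19/2 ≈ -9.5000)
T - 94*G = -19/2 - 94*(-124) = -19/2 + 11656 = 23293/2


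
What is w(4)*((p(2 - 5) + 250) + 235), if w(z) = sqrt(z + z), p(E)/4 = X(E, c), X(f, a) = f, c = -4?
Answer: 946*sqrt(2) ≈ 1337.8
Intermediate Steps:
p(E) = 4*E
w(z) = sqrt(2)*sqrt(z) (w(z) = sqrt(2*z) = sqrt(2)*sqrt(z))
w(4)*((p(2 - 5) + 250) + 235) = (sqrt(2)*sqrt(4))*((4*(2 - 5) + 250) + 235) = (sqrt(2)*2)*((4*(-3) + 250) + 235) = (2*sqrt(2))*((-12 + 250) + 235) = (2*sqrt(2))*(238 + 235) = (2*sqrt(2))*473 = 946*sqrt(2)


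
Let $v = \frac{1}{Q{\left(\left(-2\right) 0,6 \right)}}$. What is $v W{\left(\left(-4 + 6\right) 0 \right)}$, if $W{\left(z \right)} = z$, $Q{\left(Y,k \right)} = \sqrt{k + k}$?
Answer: $0$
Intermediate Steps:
$Q{\left(Y,k \right)} = \sqrt{2} \sqrt{k}$ ($Q{\left(Y,k \right)} = \sqrt{2 k} = \sqrt{2} \sqrt{k}$)
$v = \frac{\sqrt{3}}{6}$ ($v = \frac{1}{\sqrt{2} \sqrt{6}} = \frac{1}{2 \sqrt{3}} = \frac{\sqrt{3}}{6} \approx 0.28868$)
$v W{\left(\left(-4 + 6\right) 0 \right)} = \frac{\sqrt{3}}{6} \left(-4 + 6\right) 0 = \frac{\sqrt{3}}{6} \cdot 2 \cdot 0 = \frac{\sqrt{3}}{6} \cdot 0 = 0$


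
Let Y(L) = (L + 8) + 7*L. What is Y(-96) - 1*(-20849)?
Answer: 20089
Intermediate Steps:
Y(L) = 8 + 8*L (Y(L) = (8 + L) + 7*L = 8 + 8*L)
Y(-96) - 1*(-20849) = (8 + 8*(-96)) - 1*(-20849) = (8 - 768) + 20849 = -760 + 20849 = 20089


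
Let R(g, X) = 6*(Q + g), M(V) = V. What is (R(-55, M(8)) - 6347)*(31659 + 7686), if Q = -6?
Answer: -264122985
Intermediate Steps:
R(g, X) = -36 + 6*g (R(g, X) = 6*(-6 + g) = -36 + 6*g)
(R(-55, M(8)) - 6347)*(31659 + 7686) = ((-36 + 6*(-55)) - 6347)*(31659 + 7686) = ((-36 - 330) - 6347)*39345 = (-366 - 6347)*39345 = -6713*39345 = -264122985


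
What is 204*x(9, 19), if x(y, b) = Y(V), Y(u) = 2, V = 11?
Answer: 408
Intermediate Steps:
x(y, b) = 2
204*x(9, 19) = 204*2 = 408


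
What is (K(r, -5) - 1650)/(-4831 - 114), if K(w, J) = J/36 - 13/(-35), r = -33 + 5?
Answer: 2078707/6230700 ≈ 0.33362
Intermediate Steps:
r = -28
K(w, J) = 13/35 + J/36 (K(w, J) = J*(1/36) - 13*(-1/35) = J/36 + 13/35 = 13/35 + J/36)
(K(r, -5) - 1650)/(-4831 - 114) = ((13/35 + (1/36)*(-5)) - 1650)/(-4831 - 114) = ((13/35 - 5/36) - 1650)/(-4945) = (293/1260 - 1650)*(-1/4945) = -2078707/1260*(-1/4945) = 2078707/6230700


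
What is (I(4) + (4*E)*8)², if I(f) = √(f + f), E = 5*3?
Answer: 230408 + 1920*√2 ≈ 2.3312e+5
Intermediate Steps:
E = 15
I(f) = √2*√f (I(f) = √(2*f) = √2*√f)
(I(4) + (4*E)*8)² = (√2*√4 + (4*15)*8)² = (√2*2 + 60*8)² = (2*√2 + 480)² = (480 + 2*√2)²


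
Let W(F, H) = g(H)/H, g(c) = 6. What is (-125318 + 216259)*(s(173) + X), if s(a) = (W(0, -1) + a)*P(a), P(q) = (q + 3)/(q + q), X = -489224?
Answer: -7695523453696/173 ≈ -4.4483e+10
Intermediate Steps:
P(q) = (3 + q)/(2*q) (P(q) = (3 + q)/((2*q)) = (3 + q)*(1/(2*q)) = (3 + q)/(2*q))
W(F, H) = 6/H
s(a) = (-6 + a)*(3 + a)/(2*a) (s(a) = (6/(-1) + a)*((3 + a)/(2*a)) = (6*(-1) + a)*((3 + a)/(2*a)) = (-6 + a)*((3 + a)/(2*a)) = (-6 + a)*(3 + a)/(2*a))
(-125318 + 216259)*(s(173) + X) = (-125318 + 216259)*((1/2)*(-6 + 173)*(3 + 173)/173 - 489224) = 90941*((1/2)*(1/173)*167*176 - 489224) = 90941*(14696/173 - 489224) = 90941*(-84621056/173) = -7695523453696/173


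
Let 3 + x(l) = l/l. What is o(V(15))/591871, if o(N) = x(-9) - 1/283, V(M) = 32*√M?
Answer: -81/23928499 ≈ -3.3851e-6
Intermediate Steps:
x(l) = -2 (x(l) = -3 + l/l = -3 + 1 = -2)
o(N) = -567/283 (o(N) = -2 - 1/283 = -567/283)
o(V(15))/591871 = -567/283/591871 = -567/283*1/591871 = -81/23928499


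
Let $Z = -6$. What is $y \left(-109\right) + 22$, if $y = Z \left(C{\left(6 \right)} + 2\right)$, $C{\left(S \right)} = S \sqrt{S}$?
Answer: $1330 + 3924 \sqrt{6} \approx 10942.0$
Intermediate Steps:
$C{\left(S \right)} = S^{\frac{3}{2}}$
$y = -12 - 36 \sqrt{6}$ ($y = - 6 \left(6^{\frac{3}{2}} + 2\right) = - 6 \left(6 \sqrt{6} + 2\right) = - 6 \left(2 + 6 \sqrt{6}\right) = -12 - 36 \sqrt{6} \approx -100.18$)
$y \left(-109\right) + 22 = \left(-12 - 36 \sqrt{6}\right) \left(-109\right) + 22 = \left(1308 + 3924 \sqrt{6}\right) + 22 = 1330 + 3924 \sqrt{6}$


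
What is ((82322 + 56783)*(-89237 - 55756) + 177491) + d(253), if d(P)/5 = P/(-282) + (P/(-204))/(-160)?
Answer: -6188194540408013/306816 ≈ -2.0169e+10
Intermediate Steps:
d(P) = -5393*P/306816 (d(P) = 5*(P/(-282) + (P/(-204))/(-160)) = 5*(P*(-1/282) + (P*(-1/204))*(-1/160)) = 5*(-P/282 - P/204*(-1/160)) = 5*(-P/282 + P/32640) = 5*(-5393*P/1534080) = -5393*P/306816)
((82322 + 56783)*(-89237 - 55756) + 177491) + d(253) = ((82322 + 56783)*(-89237 - 55756) + 177491) - 5393/306816*253 = (139105*(-144993) + 177491) - 1364429/306816 = (-20169251265 + 177491) - 1364429/306816 = -20169073774 - 1364429/306816 = -6188194540408013/306816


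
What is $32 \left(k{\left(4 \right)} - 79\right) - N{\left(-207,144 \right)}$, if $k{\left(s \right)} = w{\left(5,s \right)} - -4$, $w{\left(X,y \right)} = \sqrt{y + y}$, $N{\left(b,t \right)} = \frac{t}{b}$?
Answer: $- \frac{55184}{23} + 64 \sqrt{2} \approx -2308.8$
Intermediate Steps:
$w{\left(X,y \right)} = \sqrt{2} \sqrt{y}$ ($w{\left(X,y \right)} = \sqrt{2 y} = \sqrt{2} \sqrt{y}$)
$k{\left(s \right)} = 4 + \sqrt{2} \sqrt{s}$ ($k{\left(s \right)} = \sqrt{2} \sqrt{s} - -4 = \sqrt{2} \sqrt{s} + 4 = 4 + \sqrt{2} \sqrt{s}$)
$32 \left(k{\left(4 \right)} - 79\right) - N{\left(-207,144 \right)} = 32 \left(\left(4 + \sqrt{2} \sqrt{4}\right) - 79\right) - \frac{144}{-207} = 32 \left(\left(4 + \sqrt{2} \cdot 2\right) - 79\right) - 144 \left(- \frac{1}{207}\right) = 32 \left(\left(4 + 2 \sqrt{2}\right) - 79\right) - - \frac{16}{23} = 32 \left(-75 + 2 \sqrt{2}\right) + \frac{16}{23} = \left(-2400 + 64 \sqrt{2}\right) + \frac{16}{23} = - \frac{55184}{23} + 64 \sqrt{2}$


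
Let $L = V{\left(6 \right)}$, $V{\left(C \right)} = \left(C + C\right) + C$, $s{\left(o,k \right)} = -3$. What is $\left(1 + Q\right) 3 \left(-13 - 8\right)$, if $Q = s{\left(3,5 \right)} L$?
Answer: $3339$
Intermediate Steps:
$V{\left(C \right)} = 3 C$ ($V{\left(C \right)} = 2 C + C = 3 C$)
$L = 18$ ($L = 3 \cdot 6 = 18$)
$Q = -54$ ($Q = \left(-3\right) 18 = -54$)
$\left(1 + Q\right) 3 \left(-13 - 8\right) = \left(1 - 54\right) 3 \left(-13 - 8\right) = \left(-53\right) 3 \left(-21\right) = \left(-159\right) \left(-21\right) = 3339$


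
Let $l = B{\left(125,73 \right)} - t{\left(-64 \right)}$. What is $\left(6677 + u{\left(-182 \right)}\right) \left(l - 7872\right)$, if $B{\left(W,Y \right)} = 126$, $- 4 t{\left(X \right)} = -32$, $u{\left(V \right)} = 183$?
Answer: $-53192440$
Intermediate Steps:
$t{\left(X \right)} = 8$ ($t{\left(X \right)} = \left(- \frac{1}{4}\right) \left(-32\right) = 8$)
$l = 118$ ($l = 126 - 8 = 118$)
$\left(6677 + u{\left(-182 \right)}\right) \left(l - 7872\right) = \left(6677 + 183\right) \left(118 - 7872\right) = 6860 \left(-7754\right) = -53192440$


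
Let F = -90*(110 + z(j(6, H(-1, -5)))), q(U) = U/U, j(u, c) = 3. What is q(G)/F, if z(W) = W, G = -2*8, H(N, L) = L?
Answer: -1/10170 ≈ -9.8328e-5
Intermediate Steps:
G = -16
q(U) = 1
F = -10170 (F = -90*(110 + 3) = -90*113 = -10170)
q(G)/F = 1/(-10170) = 1*(-1/10170) = -1/10170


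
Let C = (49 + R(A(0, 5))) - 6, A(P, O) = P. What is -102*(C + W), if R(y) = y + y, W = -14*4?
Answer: 1326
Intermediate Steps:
W = -56
R(y) = 2*y
C = 43 (C = (49 + 2*0) - 6 = (49 + 0) - 6 = 49 - 6 = 43)
-102*(C + W) = -102*(43 - 56) = -102*(-13) = 1326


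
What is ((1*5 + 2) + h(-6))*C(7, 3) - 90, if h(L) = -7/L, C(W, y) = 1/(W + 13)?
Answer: -10751/120 ≈ -89.592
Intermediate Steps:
C(W, y) = 1/(13 + W)
((1*5 + 2) + h(-6))*C(7, 3) - 90 = ((1*5 + 2) - 7/(-6))/(13 + 7) - 90 = ((5 + 2) - 7*(-1/6))/20 - 90 = (7 + 7/6)*(1/20) - 90 = (49/6)*(1/20) - 90 = 49/120 - 90 = -10751/120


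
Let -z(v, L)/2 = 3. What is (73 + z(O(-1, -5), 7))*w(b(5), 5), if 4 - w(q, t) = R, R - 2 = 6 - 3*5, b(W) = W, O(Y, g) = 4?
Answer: 737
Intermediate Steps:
z(v, L) = -6 (z(v, L) = -2*3 = -6)
R = -7 (R = 2 + (6 - 3*5) = 2 + (6 - 15) = 2 - 9 = -7)
w(q, t) = 11 (w(q, t) = 4 - 1*(-7) = 4 + 7 = 11)
(73 + z(O(-1, -5), 7))*w(b(5), 5) = (73 - 6)*11 = 67*11 = 737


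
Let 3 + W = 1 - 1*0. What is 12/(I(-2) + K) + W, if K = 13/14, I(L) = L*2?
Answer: -254/43 ≈ -5.9070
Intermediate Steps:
I(L) = 2*L
K = 13/14 (K = 13*(1/14) = 13/14 ≈ 0.92857)
W = -2 (W = -3 + (1 - 1*0) = -3 + (1 + 0) = -3 + 1 = -2)
12/(I(-2) + K) + W = 12/(2*(-2) + 13/14) - 2 = 12/(-4 + 13/14) - 2 = 12/(-43/14) - 2 = -14/43*12 - 2 = -168/43 - 2 = -254/43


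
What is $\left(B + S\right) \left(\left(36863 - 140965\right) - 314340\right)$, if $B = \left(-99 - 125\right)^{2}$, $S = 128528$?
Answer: $-74777259168$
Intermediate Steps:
$B = 50176$ ($B = \left(-224\right)^{2} = 50176$)
$\left(B + S\right) \left(\left(36863 - 140965\right) - 314340\right) = \left(50176 + 128528\right) \left(\left(36863 - 140965\right) - 314340\right) = 178704 \left(\left(36863 - 140965\right) - 314340\right) = 178704 \left(-104102 - 314340\right) = 178704 \left(-418442\right) = -74777259168$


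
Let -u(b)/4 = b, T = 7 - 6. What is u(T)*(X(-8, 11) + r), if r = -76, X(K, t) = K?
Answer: 336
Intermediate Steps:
T = 1
u(b) = -4*b
u(T)*(X(-8, 11) + r) = (-4*1)*(-8 - 76) = -4*(-84) = 336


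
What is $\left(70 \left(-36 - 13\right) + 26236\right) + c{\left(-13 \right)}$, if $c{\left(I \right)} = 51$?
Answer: $22857$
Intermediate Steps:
$\left(70 \left(-36 - 13\right) + 26236\right) + c{\left(-13 \right)} = \left(70 \left(-36 - 13\right) + 26236\right) + 51 = \left(70 \left(-49\right) + 26236\right) + 51 = \left(-3430 + 26236\right) + 51 = 22806 + 51 = 22857$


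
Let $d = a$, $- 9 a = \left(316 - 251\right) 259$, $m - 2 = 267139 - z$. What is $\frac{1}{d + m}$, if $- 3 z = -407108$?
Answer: $\frac{9}{1166110} \approx 7.718 \cdot 10^{-6}$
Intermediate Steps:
$z = \frac{407108}{3}$ ($z = \left(- \frac{1}{3}\right) \left(-407108\right) = \frac{407108}{3} \approx 1.357 \cdot 10^{5}$)
$m = \frac{394315}{3}$ ($m = 2 + \left(267139 - \frac{407108}{3}\right) = 2 + \frac{394309}{3} = \frac{394315}{3} \approx 1.3144 \cdot 10^{5}$)
$a = - \frac{16835}{9}$ ($a = - \frac{\left(316 - 251\right) 259}{9} = - \frac{65 \cdot 259}{9} = \left(- \frac{1}{9}\right) 16835 = - \frac{16835}{9} \approx -1870.6$)
$d = - \frac{16835}{9} \approx -1870.6$
$\frac{1}{d + m} = \frac{1}{- \frac{16835}{9} + \frac{394315}{3}} = \frac{1}{\frac{1166110}{9}} = \frac{9}{1166110}$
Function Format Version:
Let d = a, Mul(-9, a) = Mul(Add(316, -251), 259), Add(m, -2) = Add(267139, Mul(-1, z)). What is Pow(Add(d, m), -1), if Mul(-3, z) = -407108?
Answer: Rational(9, 1166110) ≈ 7.7180e-6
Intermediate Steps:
z = Rational(407108, 3) (z = Mul(Rational(-1, 3), -407108) = Rational(407108, 3) ≈ 1.3570e+5)
m = Rational(394315, 3) (m = Add(2, Add(267139, Mul(-1, Rational(407108, 3)))) = Add(2, Add(267139, Rational(-407108, 3))) = Add(2, Rational(394309, 3)) = Rational(394315, 3) ≈ 1.3144e+5)
a = Rational(-16835, 9) (a = Mul(Rational(-1, 9), Mul(Add(316, -251), 259)) = Mul(Rational(-1, 9), Mul(65, 259)) = Mul(Rational(-1, 9), 16835) = Rational(-16835, 9) ≈ -1870.6)
d = Rational(-16835, 9) ≈ -1870.6
Pow(Add(d, m), -1) = Pow(Add(Rational(-16835, 9), Rational(394315, 3)), -1) = Pow(Rational(1166110, 9), -1) = Rational(9, 1166110)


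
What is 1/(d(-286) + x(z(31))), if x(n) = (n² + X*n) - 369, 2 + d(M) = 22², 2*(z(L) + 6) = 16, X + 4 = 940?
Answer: 1/1989 ≈ 0.00050277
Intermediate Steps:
X = 936 (X = -4 + 940 = 936)
z(L) = 2 (z(L) = -6 + (½)*16 = -6 + 8 = 2)
d(M) = 482 (d(M) = -2 + 22² = -2 + 484 = 482)
x(n) = -369 + n² + 936*n (x(n) = (n² + 936*n) - 369 = -369 + n² + 936*n)
1/(d(-286) + x(z(31))) = 1/(482 + (-369 + 2² + 936*2)) = 1/(482 + (-369 + 4 + 1872)) = 1/(482 + 1507) = 1/1989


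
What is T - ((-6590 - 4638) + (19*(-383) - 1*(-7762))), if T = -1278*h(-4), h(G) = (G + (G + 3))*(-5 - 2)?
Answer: -33987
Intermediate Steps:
h(G) = -21 - 14*G (h(G) = (G + (3 + G))*(-7) = (3 + 2*G)*(-7) = -21 - 14*G)
T = -44730 (T = -1278*(-21 - 14*(-4)) = -1278*(-21 + 56) = -1278*35 = -44730)
T - ((-6590 - 4638) + (19*(-383) - 1*(-7762))) = -44730 - ((-6590 - 4638) + (19*(-383) - 1*(-7762))) = -44730 - (-11228 + (-7277 + 7762)) = -44730 - (-11228 + 485) = -44730 - 1*(-10743) = -44730 + 10743 = -33987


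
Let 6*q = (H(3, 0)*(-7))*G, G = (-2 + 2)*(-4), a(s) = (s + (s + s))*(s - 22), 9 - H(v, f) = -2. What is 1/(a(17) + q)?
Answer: -1/255 ≈ -0.0039216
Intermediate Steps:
H(v, f) = 11 (H(v, f) = 9 - 1*(-2) = 9 + 2 = 11)
a(s) = 3*s*(-22 + s) (a(s) = (s + 2*s)*(-22 + s) = (3*s)*(-22 + s) = 3*s*(-22 + s))
G = 0 (G = 0*(-4) = 0)
q = 0 (q = ((11*(-7))*0)/6 = (-77*0)/6 = (⅙)*0 = 0)
1/(a(17) + q) = 1/(3*17*(-22 + 17) + 0) = 1/(3*17*(-5) + 0) = 1/(-255 + 0) = 1/(-255) = -1/255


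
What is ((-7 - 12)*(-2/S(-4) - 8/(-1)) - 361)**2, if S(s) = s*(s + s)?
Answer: 67059721/256 ≈ 2.6195e+5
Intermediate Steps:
S(s) = 2*s**2 (S(s) = s*(2*s) = 2*s**2)
((-7 - 12)*(-2/S(-4) - 8/(-1)) - 361)**2 = ((-7 - 12)*(-2/(2*(-4)**2) - 8/(-1)) - 361)**2 = (-19*(-2/(2*16) - 8*(-1)) - 361)**2 = (-19*(-2/32 + 8) - 361)**2 = (-19*(-2*1/32 + 8) - 361)**2 = (-19*(-1/16 + 8) - 361)**2 = (-19*127/16 - 361)**2 = (-2413/16 - 361)**2 = (-8189/16)**2 = 67059721/256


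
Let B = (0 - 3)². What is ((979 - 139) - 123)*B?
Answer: 6453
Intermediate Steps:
B = 9 (B = (-3)² = 9)
((979 - 139) - 123)*B = ((979 - 139) - 123)*9 = (840 - 123)*9 = 717*9 = 6453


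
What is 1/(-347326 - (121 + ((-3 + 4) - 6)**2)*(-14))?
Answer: -1/345282 ≈ -2.8962e-6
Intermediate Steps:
1/(-347326 - (121 + ((-3 + 4) - 6)**2)*(-14)) = 1/(-347326 - (121 + (1 - 6)**2)*(-14)) = 1/(-347326 - (121 + (-5)**2)*(-14)) = 1/(-347326 - (121 + 25)*(-14)) = 1/(-347326 - 146*(-14)) = 1/(-347326 - 1*(-2044)) = 1/(-347326 + 2044) = 1/(-345282) = -1/345282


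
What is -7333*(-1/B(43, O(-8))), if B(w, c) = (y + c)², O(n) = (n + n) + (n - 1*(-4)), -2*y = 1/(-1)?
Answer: 29332/1521 ≈ 19.285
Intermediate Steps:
y = ½ (y = -½/(-1) = -½*(-1) = ½ ≈ 0.50000)
O(n) = 4 + 3*n (O(n) = 2*n + (n + 4) = 2*n + (4 + n) = 4 + 3*n)
B(w, c) = (½ + c)²
-7333*(-1/B(43, O(-8))) = -7333*(-4/(1 + 2*(4 + 3*(-8)))²) = -7333*(-4/(1 + 2*(4 - 24))²) = -7333*(-4/(1 + 2*(-20))²) = -7333*(-4/(1 - 40)²) = -7333/((-(-39)²/4)) = -7333/((-1521/4)) = -7333/((-1*1521/4)) = -7333/(-1521/4) = -7333*(-4/1521) = 29332/1521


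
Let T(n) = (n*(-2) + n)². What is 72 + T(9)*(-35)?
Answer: -2763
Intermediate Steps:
T(n) = n² (T(n) = (-2*n + n)² = (-n)² = n²)
72 + T(9)*(-35) = 72 + 9²*(-35) = 72 + 81*(-35) = 72 - 2835 = -2763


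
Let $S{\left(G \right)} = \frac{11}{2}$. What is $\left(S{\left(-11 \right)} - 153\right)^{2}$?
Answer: $\frac{87025}{4} \approx 21756.0$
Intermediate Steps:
$S{\left(G \right)} = \frac{11}{2}$ ($S{\left(G \right)} = 11 \cdot \frac{1}{2} = \frac{11}{2}$)
$\left(S{\left(-11 \right)} - 153\right)^{2} = \left(\frac{11}{2} - 153\right)^{2} = \left(- \frac{295}{2}\right)^{2} = \frac{87025}{4}$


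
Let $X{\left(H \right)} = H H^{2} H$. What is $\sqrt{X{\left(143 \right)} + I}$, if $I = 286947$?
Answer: $2 \sqrt{104612137} \approx 20456.0$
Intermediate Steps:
$X{\left(H \right)} = H^{4}$ ($X{\left(H \right)} = H^{3} H = H^{4}$)
$\sqrt{X{\left(143 \right)} + I} = \sqrt{143^{4} + 286947} = \sqrt{418161601 + 286947} = \sqrt{418448548} = 2 \sqrt{104612137}$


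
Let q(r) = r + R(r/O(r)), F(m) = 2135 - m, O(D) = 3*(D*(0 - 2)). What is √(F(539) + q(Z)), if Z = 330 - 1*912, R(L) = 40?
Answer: √1054 ≈ 32.465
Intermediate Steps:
O(D) = -6*D (O(D) = 3*(D*(-2)) = 3*(-2*D) = -6*D)
Z = -582 (Z = 330 - 912 = -582)
q(r) = 40 + r (q(r) = r + 40 = 40 + r)
√(F(539) + q(Z)) = √((2135 - 1*539) + (40 - 582)) = √((2135 - 539) - 542) = √(1596 - 542) = √1054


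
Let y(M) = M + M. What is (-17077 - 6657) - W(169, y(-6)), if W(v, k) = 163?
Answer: -23897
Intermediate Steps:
y(M) = 2*M
(-17077 - 6657) - W(169, y(-6)) = (-17077 - 6657) - 1*163 = -23734 - 163 = -23897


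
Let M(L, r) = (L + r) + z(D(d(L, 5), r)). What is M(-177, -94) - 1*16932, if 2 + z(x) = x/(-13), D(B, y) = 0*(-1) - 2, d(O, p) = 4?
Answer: -223663/13 ≈ -17205.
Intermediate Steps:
D(B, y) = -2 (D(B, y) = 0 - 2 = -2)
z(x) = -2 - x/13 (z(x) = -2 + x/(-13) = -2 + x*(-1/13) = -2 - x/13)
M(L, r) = -24/13 + L + r (M(L, r) = (L + r) + (-2 - 1/13*(-2)) = (L + r) + (-2 + 2/13) = (L + r) - 24/13 = -24/13 + L + r)
M(-177, -94) - 1*16932 = (-24/13 - 177 - 94) - 1*16932 = -3547/13 - 16932 = -223663/13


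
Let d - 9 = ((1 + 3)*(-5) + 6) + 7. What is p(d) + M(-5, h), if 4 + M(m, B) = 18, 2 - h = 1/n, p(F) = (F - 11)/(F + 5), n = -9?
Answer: 89/7 ≈ 12.714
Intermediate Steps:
d = 2 (d = 9 + (((1 + 3)*(-5) + 6) + 7) = 9 + ((4*(-5) + 6) + 7) = 9 + ((-20 + 6) + 7) = 9 + (-14 + 7) = 9 - 7 = 2)
p(F) = (-11 + F)/(5 + F)
h = 19/9 (h = 2 - 1/(-9) = 2 - 1*(-⅑) = 2 + ⅑ = 19/9 ≈ 2.1111)
M(m, B) = 14 (M(m, B) = -4 + 18 = 14)
p(d) + M(-5, h) = (-11 + 2)/(5 + 2) + 14 = -9/7 + 14 = 89/7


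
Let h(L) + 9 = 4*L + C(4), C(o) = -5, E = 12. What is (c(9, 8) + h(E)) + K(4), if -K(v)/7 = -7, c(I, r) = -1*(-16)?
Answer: 99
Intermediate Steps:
c(I, r) = 16
K(v) = 49 (K(v) = -7*(-7) = 49)
h(L) = -14 + 4*L (h(L) = -9 + (4*L - 5) = -9 + (-5 + 4*L) = -14 + 4*L)
(c(9, 8) + h(E)) + K(4) = (16 + (-14 + 4*12)) + 49 = (16 + (-14 + 48)) + 49 = (16 + 34) + 49 = 50 + 49 = 99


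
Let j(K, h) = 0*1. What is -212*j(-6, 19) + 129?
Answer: 129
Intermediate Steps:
j(K, h) = 0
-212*j(-6, 19) + 129 = -212*0 + 129 = 0 + 129 = 129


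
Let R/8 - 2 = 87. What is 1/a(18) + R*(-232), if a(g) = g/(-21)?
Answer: -991111/6 ≈ -1.6519e+5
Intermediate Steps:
a(g) = -g/21 (a(g) = g*(-1/21) = -g/21)
R = 712 (R = 16 + 8*87 = 16 + 696 = 712)
1/a(18) + R*(-232) = 1/(-1/21*18) + 712*(-232) = 1/(-6/7) - 165184 = -7/6 - 165184 = -991111/6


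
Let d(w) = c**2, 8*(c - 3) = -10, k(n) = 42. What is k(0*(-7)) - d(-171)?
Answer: 623/16 ≈ 38.938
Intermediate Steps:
c = 7/4 (c = 3 + (1/8)*(-10) = 3 - 5/4 = 7/4 ≈ 1.7500)
d(w) = 49/16 (d(w) = (7/4)**2 = 49/16)
k(0*(-7)) - d(-171) = 42 - 1*49/16 = 42 - 49/16 = 623/16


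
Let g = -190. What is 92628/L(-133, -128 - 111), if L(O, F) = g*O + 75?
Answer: 92628/25345 ≈ 3.6547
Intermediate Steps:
L(O, F) = 75 - 190*O (L(O, F) = -190*O + 75 = 75 - 190*O)
92628/L(-133, -128 - 111) = 92628/(75 - 190*(-133)) = 92628/(75 + 25270) = 92628/25345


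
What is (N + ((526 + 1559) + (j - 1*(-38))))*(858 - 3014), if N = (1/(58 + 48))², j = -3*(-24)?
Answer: -13293368319/2809 ≈ -4.7324e+6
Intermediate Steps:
j = 72
N = 1/11236 (N = (1/106)² = 1/11236 ≈ 8.9000e-5)
(N + ((526 + 1559) + (j - 1*(-38))))*(858 - 3014) = (1/11236 + ((526 + 1559) + (72 - 1*(-38))))*(858 - 3014) = (1/11236 + (2085 + (72 + 38)))*(-2156) = (1/11236 + (2085 + 110))*(-2156) = (1/11236 + 2195)*(-2156) = (24663021/11236)*(-2156) = -13293368319/2809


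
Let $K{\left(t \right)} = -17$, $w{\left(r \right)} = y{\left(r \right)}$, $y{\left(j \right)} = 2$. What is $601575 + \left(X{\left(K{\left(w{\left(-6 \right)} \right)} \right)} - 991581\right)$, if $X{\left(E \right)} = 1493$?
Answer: $-388513$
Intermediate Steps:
$w{\left(r \right)} = 2$
$601575 + \left(X{\left(K{\left(w{\left(-6 \right)} \right)} \right)} - 991581\right) = 601575 + \left(1493 - 991581\right) = 601575 - 990088 = -388513$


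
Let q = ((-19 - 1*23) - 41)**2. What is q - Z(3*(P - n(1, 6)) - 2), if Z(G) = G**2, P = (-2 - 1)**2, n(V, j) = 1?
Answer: 6405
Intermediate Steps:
P = 9 (P = (-3)**2 = 9)
q = 6889 (q = ((-19 - 23) - 41)**2 = (-42 - 41)**2 = (-83)**2 = 6889)
q - Z(3*(P - n(1, 6)) - 2) = 6889 - (3*(9 - 1*1) - 2)**2 = 6889 - (3*(9 - 1) - 2)**2 = 6889 - (3*8 - 2)**2 = 6889 - (24 - 2)**2 = 6889 - 1*22**2 = 6889 - 1*484 = 6889 - 484 = 6405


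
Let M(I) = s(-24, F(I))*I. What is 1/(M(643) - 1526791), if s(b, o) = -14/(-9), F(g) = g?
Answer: -9/13732117 ≈ -6.5540e-7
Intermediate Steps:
s(b, o) = 14/9 (s(b, o) = -14*(-⅑) = 14/9)
M(I) = 14*I/9
1/(M(643) - 1526791) = 1/((14/9)*643 - 1526791) = 1/(9002/9 - 1526791) = 1/(-13732117/9) = -9/13732117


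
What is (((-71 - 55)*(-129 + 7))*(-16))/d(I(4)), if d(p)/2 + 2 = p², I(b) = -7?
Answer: -122976/47 ≈ -2616.5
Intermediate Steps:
d(p) = -4 + 2*p²
(((-71 - 55)*(-129 + 7))*(-16))/d(I(4)) = (((-71 - 55)*(-129 + 7))*(-16))/(-4 + 2*(-7)²) = (-126*(-122)*(-16))/(-4 + 2*49) = (15372*(-16))/(-4 + 98) = -245952/94 = -245952*1/94 = -122976/47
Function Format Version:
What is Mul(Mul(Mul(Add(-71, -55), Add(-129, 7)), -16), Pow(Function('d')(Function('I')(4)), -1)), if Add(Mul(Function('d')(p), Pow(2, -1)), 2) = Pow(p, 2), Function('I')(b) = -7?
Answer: Rational(-122976, 47) ≈ -2616.5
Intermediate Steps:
Function('d')(p) = Add(-4, Mul(2, Pow(p, 2)))
Mul(Mul(Mul(Add(-71, -55), Add(-129, 7)), -16), Pow(Function('d')(Function('I')(4)), -1)) = Mul(Mul(Mul(Add(-71, -55), Add(-129, 7)), -16), Pow(Add(-4, Mul(2, Pow(-7, 2))), -1)) = Mul(Mul(Mul(-126, -122), -16), Pow(Add(-4, Mul(2, 49)), -1)) = Mul(Mul(15372, -16), Pow(Add(-4, 98), -1)) = Mul(-245952, Pow(94, -1)) = Mul(-245952, Rational(1, 94)) = Rational(-122976, 47)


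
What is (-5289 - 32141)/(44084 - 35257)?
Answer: -37430/8827 ≈ -4.2404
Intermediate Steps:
(-5289 - 32141)/(44084 - 35257) = -37430/8827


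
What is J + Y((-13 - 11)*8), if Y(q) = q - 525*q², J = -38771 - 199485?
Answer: -19592048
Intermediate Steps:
J = -238256
J + Y((-13 - 11)*8) = -238256 + ((-13 - 11)*8)*(1 - 525*(-13 - 11)*8) = -238256 + (-24*8)*(1 - (-12600)*8) = -238256 - 192*(1 - 525*(-192)) = -238256 - 192*(1 + 100800) = -238256 - 192*100801 = -238256 - 19353792 = -19592048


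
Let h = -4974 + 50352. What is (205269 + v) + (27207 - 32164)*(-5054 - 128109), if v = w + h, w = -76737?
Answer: 660262901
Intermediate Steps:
h = 45378
v = -31359 (v = -76737 + 45378 = -31359)
(205269 + v) + (27207 - 32164)*(-5054 - 128109) = (205269 - 31359) + (27207 - 32164)*(-5054 - 128109) = 173910 - 4957*(-133163) = 173910 + 660088991 = 660262901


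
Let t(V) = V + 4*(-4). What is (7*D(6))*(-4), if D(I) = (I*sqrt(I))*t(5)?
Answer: 1848*sqrt(6) ≈ 4526.7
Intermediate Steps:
t(V) = -16 + V (t(V) = V - 16 = -16 + V)
D(I) = -11*I**(3/2) (D(I) = (I*sqrt(I))*(-16 + 5) = I**(3/2)*(-11) = -11*I**(3/2))
(7*D(6))*(-4) = (7*(-66*sqrt(6)))*(-4) = -462*sqrt(6)*(-4) = 1848*sqrt(6)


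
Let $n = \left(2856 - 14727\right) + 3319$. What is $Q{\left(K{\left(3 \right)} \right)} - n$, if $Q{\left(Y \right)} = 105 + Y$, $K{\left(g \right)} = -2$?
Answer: $8655$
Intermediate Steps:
$n = -8552$ ($n = -11871 + 3319 = -8552$)
$Q{\left(K{\left(3 \right)} \right)} - n = \left(105 - 2\right) - -8552 = 103 + 8552 = 8655$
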